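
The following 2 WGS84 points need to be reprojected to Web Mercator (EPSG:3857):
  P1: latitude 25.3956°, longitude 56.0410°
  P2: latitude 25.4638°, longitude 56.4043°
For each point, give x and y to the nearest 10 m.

Web Mercator: x = R·λ, y = R·ln tan(π/4+φ/2), R = 6378137 m.
P1 (25.3956°, 56.0410°) → (6238455.584, 2924413.949) m.
P2 (25.4638°, 56.4043°) → (6278897.955, 2932820.417) m.

P1: x 6238460 m, y 2924410 m; P2: x 6278900 m, y 2932820 m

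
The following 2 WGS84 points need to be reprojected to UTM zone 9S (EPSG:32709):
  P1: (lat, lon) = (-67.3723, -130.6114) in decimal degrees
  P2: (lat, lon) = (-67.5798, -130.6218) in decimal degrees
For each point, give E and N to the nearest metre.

P1: E 430821 m, N 2526218 m; P2: E 430980 m, N 2503080 m

UTM zone 9S: λ₀ = -129°, k₀ = 0.9996.
P1 (-67.3723°, -130.6114°) → (430821.410, 2526217.964) m.
P2 (-67.5798°, -130.6218°) → (430979.850, 2503079.977) m.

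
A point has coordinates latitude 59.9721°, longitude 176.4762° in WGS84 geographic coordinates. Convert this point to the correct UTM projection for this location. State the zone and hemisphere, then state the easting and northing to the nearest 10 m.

Longitude 176.4762° lies in the 6° band [174°, 180°), giving zone 60; latitude is north of the equator, so 60N.
Zone 60 central meridian λ₀ = 6×60 − 183 = 177°; Δλ = -0.5238°.
Transverse Mercator on WGS84 with k₀ = 0.9996 gives E = 470759.257 m, N = 6648419.759 m.

Zone 60N: E 470760 m, N 6648420 m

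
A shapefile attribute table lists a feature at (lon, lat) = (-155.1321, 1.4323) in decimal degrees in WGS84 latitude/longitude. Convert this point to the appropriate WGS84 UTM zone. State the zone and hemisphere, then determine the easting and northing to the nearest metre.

Longitude -155.1321° lies in the 6° band [-156°, -150°), giving zone 5; latitude is north of the equator, so 5N.
Zone 5 central meridian λ₀ = 6×5 − 183 = -153°; Δλ = -2.1321°.
Transverse Mercator on WGS84 with k₀ = 0.9996 gives E = 262769.225 m, N = 158422.885 m.

Zone 5N: E 262769 m, N 158423 m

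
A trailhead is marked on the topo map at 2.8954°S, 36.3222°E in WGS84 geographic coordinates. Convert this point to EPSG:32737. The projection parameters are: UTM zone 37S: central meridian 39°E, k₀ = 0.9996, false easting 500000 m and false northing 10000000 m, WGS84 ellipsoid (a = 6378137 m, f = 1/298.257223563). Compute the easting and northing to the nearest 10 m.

E 202300 m, N 9679620 m

Zone 37 central meridian λ₀ = 6×37 − 183 = 39°; Δλ = -2.6778°.
Transverse Mercator on WGS84 with k₀ = 0.9996 gives E = 202297.177 m, N = 9679616.969 m.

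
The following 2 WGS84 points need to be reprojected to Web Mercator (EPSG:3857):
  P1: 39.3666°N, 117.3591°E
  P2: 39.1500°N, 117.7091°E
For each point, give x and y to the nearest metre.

Web Mercator: x = R·λ, y = R·ln tan(π/4+φ/2), R = 6378137 m.
P1 (39.3666°, 117.3591°) → (13064355.252, 4774320.751) m.
P2 (39.1500°, 117.7091°) → (13103317.074, 4743180.618) m.

P1: x 13064355 m, y 4774321 m; P2: x 13103317 m, y 4743181 m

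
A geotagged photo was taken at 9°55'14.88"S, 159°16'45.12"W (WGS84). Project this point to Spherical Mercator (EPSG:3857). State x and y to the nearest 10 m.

x -17730880 m, y -1109940 m

Web Mercator is spherical with R = a = 6378137 m.
x = R·λ = 6378137 × -2.779946470 = -17730879.438 m.
y = R·ln tan(π/4 + φ/2) = 6378137 × -0.174022375 = -1109938.550 m.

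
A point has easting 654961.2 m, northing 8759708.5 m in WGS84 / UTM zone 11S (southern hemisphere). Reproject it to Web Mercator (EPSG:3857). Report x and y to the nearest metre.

x -12866374 m, y -1256668 m

Unproject from UTM 11S (λ₀ = -117°) → φ = -11.21649972°, λ = -115.58060003°.
Web Mercator (R = 6378137 m): x = -12866373.541 m, y = -1256667.604 m.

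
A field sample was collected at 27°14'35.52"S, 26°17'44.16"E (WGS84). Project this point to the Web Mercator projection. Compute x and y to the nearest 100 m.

x 2927200 m, y -3153900 m

Web Mercator is spherical with R = a = 6378137 m.
x = R·λ = 6378137 × 0.458944799 = 2927212.802 m.
y = R·ln tan(π/4 + φ/2) = 6378137 × -0.494484419 = -3153889.371 m.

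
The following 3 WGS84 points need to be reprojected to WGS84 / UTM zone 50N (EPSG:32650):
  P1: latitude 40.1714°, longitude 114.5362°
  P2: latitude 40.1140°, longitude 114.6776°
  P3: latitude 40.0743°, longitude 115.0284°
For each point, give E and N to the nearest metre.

UTM zone 50N: λ₀ = 117°, k₀ = 0.9996.
P1 (40.1714°, 114.5362°) → (290206.569, 4449691.955) m.
P2 (40.1140°, 114.6776°) → (302081.380, 4442995.441) m.
P3 (40.0743°, 115.0284°) → (331881.616, 4437866.416) m.

P1: E 290207 m, N 4449692 m; P2: E 302081 m, N 4442995 m; P3: E 331882 m, N 4437866 m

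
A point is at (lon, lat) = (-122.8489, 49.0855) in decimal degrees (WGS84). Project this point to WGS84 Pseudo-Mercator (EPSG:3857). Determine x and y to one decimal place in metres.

Web Mercator is spherical with R = a = 6378137 m.
x = R·λ = 6378137 × -2.144117787 = -13675476.993 m.
y = R·ln tan(π/4 + φ/2) = 6378137 × 0.986084405 = 6289381.427 m.

x -13675477.0 m, y 6289381.4 m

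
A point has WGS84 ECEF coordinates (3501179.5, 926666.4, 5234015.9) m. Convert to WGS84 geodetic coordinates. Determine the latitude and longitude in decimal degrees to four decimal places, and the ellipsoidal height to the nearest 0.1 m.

λ = atan2(Y, X) = 14.82469970°; p = √(X²+Y²) = 3621735.6 m.
Bowring's method on WGS84 (a = 6378137 m, b = 6356752.314 m) gives φ = 55.49810014°, h = 1242.498 m.

lat 55.4981°, lon 14.8247°, h 1242.5 m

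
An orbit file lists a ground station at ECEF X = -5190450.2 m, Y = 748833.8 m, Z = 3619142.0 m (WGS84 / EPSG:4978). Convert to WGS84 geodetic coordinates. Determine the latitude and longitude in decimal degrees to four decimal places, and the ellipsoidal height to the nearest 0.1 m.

λ = atan2(Y, X) = 171.79050001°; p = √(X²+Y²) = 5244189.7 m.
Bowring's method on WGS84 (a = 6378137 m, b = 6356752.314 m) gives φ = 34.79060022°, h = 576.141 m.

lat 34.7906°, lon 171.7905°, h 576.1 m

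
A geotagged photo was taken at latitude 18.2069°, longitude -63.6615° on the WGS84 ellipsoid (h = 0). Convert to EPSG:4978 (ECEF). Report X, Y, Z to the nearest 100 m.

WGS84: a = 6378137 m, e² = 0.006694380; N(φ) = a/√(1−e²sin²φ) = 6380222.193 m.
X = (N+h)·cosφ·cosλ = 2689013.044 m; Y = (N+h)·cosφ·sinλ = -5431612.786 m; Z = (N(1−e²)+h)·sinφ = 1980150.860 m.

X 2689000 m, Y -5431600 m, Z 1980200 m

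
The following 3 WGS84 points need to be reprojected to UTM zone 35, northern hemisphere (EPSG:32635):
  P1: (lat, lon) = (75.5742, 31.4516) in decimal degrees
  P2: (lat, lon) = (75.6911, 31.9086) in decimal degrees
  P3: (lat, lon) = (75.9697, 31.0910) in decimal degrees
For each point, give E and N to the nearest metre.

P1: E 623685 m, N 8392330 m; P2: E 635275 m, N 8406336 m; P3: E 610629 m, N 8435638 m

UTM zone 35N: λ₀ = 27°, k₀ = 0.9996.
P1 (75.5742°, 31.4516°) → (623685.141, 8392330.059) m.
P2 (75.6911°, 31.9086°) → (635274.973, 8406336.419) m.
P3 (75.9697°, 31.0910°) → (610629.011, 8435637.931) m.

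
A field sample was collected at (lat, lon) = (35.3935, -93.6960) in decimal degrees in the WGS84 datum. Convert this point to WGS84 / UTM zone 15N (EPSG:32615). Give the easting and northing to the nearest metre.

E 436794 m, N 3916904 m

Zone 15 central meridian λ₀ = 6×15 − 183 = -93°; Δλ = -0.6960°.
Transverse Mercator on WGS84 with k₀ = 0.9996 gives E = 436793.877 m, N = 3916904.494 m.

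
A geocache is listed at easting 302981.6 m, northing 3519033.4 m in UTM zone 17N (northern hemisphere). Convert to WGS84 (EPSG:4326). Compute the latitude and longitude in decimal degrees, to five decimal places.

Zone 17N: λ₀ = -81°, k₀ = 0.9996, false easting 500000 m.
Meridian distance M = (N − FN)/k₀ = 3520441.6 m.
Inverse transverse Mercator on WGS84 gives φ = 31.78990044°, λ = -83.08089979°.

lat 31.78990°, lon -83.08090°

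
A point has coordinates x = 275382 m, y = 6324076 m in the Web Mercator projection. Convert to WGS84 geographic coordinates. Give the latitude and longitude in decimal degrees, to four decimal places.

R = 6378137 m. λ = x/R = 2.47379860°.
φ = 2·arctan(exp(y/R)) − 90° = 2·arctan(2.69534) − 90° = 49.28920110°.

lat 49.2892°, lon 2.4738°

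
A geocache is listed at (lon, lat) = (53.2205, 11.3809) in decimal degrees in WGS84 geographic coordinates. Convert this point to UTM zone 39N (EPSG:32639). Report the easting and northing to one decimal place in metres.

Zone 39 central meridian λ₀ = 6×39 − 183 = 51°; Δλ = +2.2205°.
Transverse Mercator on WGS84 with k₀ = 0.9996 gives E = 742315.499 m, N = 1259023.161 m.

E 742315.5 m, N 1259023.2 m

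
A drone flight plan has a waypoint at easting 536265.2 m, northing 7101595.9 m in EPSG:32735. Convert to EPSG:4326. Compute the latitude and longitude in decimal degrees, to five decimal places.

Zone 35S: λ₀ = 27°, k₀ = 0.9996, false easting 500000 m, false northing 10000000 m.
Meridian distance M = (N − FN)/k₀ = -2899563.9 m.
Inverse transverse Mercator on WGS84 gives φ = -26.20469982°, λ = 27.36300049°.

lat -26.20470°, lon 27.36300°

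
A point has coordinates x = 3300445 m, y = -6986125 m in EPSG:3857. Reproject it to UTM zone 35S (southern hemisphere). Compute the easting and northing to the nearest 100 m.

E 677600 m, N 4122600 m

Web Mercator inverse (R = 6378137 m) → φ = -53.01690230°, λ = 29.64840188°.
UTM 35S forward: E = 677648.377 m, N = 4122568.491 m.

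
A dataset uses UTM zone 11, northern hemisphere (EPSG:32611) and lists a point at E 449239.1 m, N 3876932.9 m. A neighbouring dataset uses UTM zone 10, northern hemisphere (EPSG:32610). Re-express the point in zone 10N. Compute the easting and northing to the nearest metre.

E 996780 m, N 3890363 m

UTM 11N → geographic: φ = 35.03380015°, λ = -117.55649968°.
UTM 10N (λ₀ = -123°) forward: E = 996780.416 m, N = 3890362.625 m.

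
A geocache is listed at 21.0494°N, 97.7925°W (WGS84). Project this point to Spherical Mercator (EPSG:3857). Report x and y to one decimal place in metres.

x -10886211.3 m, y 2397770.0 m

Web Mercator is spherical with R = a = 6378137 m.
x = R·λ = 6378137 × -1.706801109 = -10886211.303 m.
y = R·ln tan(π/4 + φ/2) = 6378137 × 0.375935792 = 2397769.986 m.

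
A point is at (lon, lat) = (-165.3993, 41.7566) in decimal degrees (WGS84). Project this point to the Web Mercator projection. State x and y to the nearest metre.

x -18412166 m, y 5124589 m

Web Mercator is spherical with R = a = 6378137 m.
x = R·λ = 6378137 × -2.886762365 = -18412165.854 m.
y = R·ln tan(π/4 + φ/2) = 6378137 × 0.803461692 = 5124588.749 m.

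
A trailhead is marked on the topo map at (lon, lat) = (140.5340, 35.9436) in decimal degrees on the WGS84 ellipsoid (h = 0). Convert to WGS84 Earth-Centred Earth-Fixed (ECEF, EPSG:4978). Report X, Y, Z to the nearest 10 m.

X -3991000 m, Y 3285950 m, Z 3723130 m

WGS84: a = 6378137 m, e² = 0.006694380; N(φ) = a/√(1−e²sin²φ) = 6385505.611 m.
X = (N+h)·cosφ·cosλ = -3990998.695 m; Y = (N+h)·cosφ·sinλ = 3285949.742 m; Z = (N(1−e²)+h)·sinφ = 3723126.991 m.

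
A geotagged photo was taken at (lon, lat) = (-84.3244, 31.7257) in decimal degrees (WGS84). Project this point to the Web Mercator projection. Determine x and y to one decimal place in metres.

Web Mercator is spherical with R = a = 6378137 m.
x = R·λ = 6378137 × -1.471738420 = -9386949.269 m.
y = R·ln tan(π/4 + φ/2) = 6378137 × 0.584396055 = 3727358.102 m.

x -9386949.3 m, y 3727358.1 m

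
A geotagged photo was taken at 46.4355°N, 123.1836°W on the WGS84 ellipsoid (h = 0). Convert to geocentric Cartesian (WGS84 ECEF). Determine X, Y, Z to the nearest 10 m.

X -2410070 m, Y -3685270 m, Z 4598740 m

WGS84: a = 6378137 m, e² = 0.006694380; N(φ) = a/√(1−e²sin²φ) = 6389375.708 m.
X = (N+h)·cosφ·cosλ = -2410069.081 m; Y = (N+h)·cosφ·sinλ = -3685273.421 m; Z = (N(1−e²)+h)·sinφ = 4598742.074 m.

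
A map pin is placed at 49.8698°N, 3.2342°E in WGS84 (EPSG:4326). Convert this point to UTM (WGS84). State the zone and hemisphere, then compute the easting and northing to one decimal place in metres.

Longitude 3.2342° lies in the 6° band [0°, 6°), giving zone 31; latitude is north of the equator, so 31N.
Zone 31 central meridian λ₀ = 6×31 − 183 = 3°; Δλ = +0.2342°.
Transverse Mercator on WGS84 with k₀ = 0.9996 gives E = 516829.706 m, N = 5524180.934 m.

Zone 31N: E 516829.7 m, N 5524180.9 m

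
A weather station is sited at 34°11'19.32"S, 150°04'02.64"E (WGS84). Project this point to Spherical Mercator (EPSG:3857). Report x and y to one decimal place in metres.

Web Mercator is spherical with R = a = 6378137 m.
x = R·λ = 6378137 × 2.619170230 = 16705426.553 m.
y = R·ln tan(π/4 + φ/2) = 6378137 × -0.635635148 = -4054168.057 m.

x 16705426.6 m, y -4054168.1 m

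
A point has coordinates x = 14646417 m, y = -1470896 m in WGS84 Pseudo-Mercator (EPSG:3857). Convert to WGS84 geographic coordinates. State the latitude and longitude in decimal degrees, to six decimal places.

lat -13.097696°, lon 131.571002°

R = 6378137 m. λ = x/R = 131.57100249°.
φ = 2·arctan(exp(y/R)) − 90° = 2·arctan(0.79404) − 90° = -13.09769588°.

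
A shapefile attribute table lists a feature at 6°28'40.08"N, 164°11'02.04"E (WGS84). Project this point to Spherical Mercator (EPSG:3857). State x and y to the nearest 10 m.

Web Mercator is spherical with R = a = 6378137 m.
x = R·λ = 6378137 × 2.865549634 = 18276868.144 m.
y = R·ln tan(π/4 + φ/2) = 6378137 × 0.113300570 = 722646.559 m.

x 18276870 m, y 722650 m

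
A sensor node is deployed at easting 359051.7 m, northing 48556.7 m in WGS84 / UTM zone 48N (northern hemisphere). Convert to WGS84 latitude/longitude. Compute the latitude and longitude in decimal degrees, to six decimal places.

lat 0.439200°, lon 103.733400°

Zone 48N: λ₀ = 105°, k₀ = 0.9996, false easting 500000 m.
Meridian distance M = (N − FN)/k₀ = 48576.1 m.
Inverse transverse Mercator on WGS84 gives φ = 0.43919955°, λ = 103.73340010°.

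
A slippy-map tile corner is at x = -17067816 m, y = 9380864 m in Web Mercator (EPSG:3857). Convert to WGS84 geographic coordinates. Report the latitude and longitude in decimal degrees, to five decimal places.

R = 6378137 m. λ = x/R = -153.32279979°.
φ = 2·arctan(exp(y/R)) − 90° = 2·arctan(4.35265) − 90° = 64.12220165°.

lat 64.12220°, lon -153.32280°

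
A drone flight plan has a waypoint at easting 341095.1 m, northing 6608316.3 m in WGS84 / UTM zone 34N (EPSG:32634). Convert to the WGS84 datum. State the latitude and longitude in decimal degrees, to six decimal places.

lat 59.582800°, lon 18.185900°

Zone 34N: λ₀ = 21°, k₀ = 0.9996, false easting 500000 m.
Meridian distance M = (N − FN)/k₀ = 6610960.7 m.
Inverse transverse Mercator on WGS84 gives φ = 59.58279994°, λ = 18.18589999°.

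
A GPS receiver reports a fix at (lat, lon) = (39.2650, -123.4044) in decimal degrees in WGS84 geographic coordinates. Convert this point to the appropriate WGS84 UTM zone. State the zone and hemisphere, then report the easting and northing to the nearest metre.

Zone 10N: E 465113 m, N 4346263 m

Longitude -123.4044° lies in the 6° band [-126°, -120°), giving zone 10; latitude is north of the equator, so 10N.
Zone 10 central meridian λ₀ = 6×10 − 183 = -123°; Δλ = -0.4044°.
Transverse Mercator on WGS84 with k₀ = 0.9996 gives E = 465113.234 m, N = 4346262.511 m.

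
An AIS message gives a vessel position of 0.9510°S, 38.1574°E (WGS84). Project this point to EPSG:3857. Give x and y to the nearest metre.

Web Mercator is spherical with R = a = 6378137 m.
x = R·λ = 6378137 × 0.665972264 = 4247662.338 m.
y = R·ln tan(π/4 + φ/2) = 6378137 × -0.016598843 = -105869.697 m.

x 4247662 m, y -105870 m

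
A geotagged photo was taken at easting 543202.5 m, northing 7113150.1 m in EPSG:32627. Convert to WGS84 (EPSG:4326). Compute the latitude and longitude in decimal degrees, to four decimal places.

lat 64.1421°, lon -20.1122°

Zone 27N: λ₀ = -21°, k₀ = 0.9996, false easting 500000 m.
Meridian distance M = (N − FN)/k₀ = 7115996.5 m.
Inverse transverse Mercator on WGS84 gives φ = 64.14209981°, λ = -20.11219984°.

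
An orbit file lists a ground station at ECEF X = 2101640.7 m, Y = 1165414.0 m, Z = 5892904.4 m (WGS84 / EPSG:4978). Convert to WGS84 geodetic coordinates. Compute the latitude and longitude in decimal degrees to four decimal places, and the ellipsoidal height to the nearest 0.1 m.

λ = atan2(Y, X) = 29.00949919°; p = √(X²+Y²) = 2403140.3 m.
Bowring's method on WGS84 (a = 6378137 m, b = 6356752.314 m) gives φ = 67.94840018°, h = 4283.054 m.

lat 67.9484°, lon 29.0095°, h 4283.1 m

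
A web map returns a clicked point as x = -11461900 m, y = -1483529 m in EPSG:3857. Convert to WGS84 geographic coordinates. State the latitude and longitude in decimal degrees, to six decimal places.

lat -13.208203°, lon -102.964000°

R = 6378137 m. λ = x/R = -102.96399955°.
φ = 2·arctan(exp(y/R)) − 90° = 2·arctan(0.79247) − 90° = -13.20820290°.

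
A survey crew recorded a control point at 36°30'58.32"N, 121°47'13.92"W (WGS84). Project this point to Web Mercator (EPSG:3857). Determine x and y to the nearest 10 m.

Web Mercator is spherical with R = a = 6378137 m.
x = R·λ = 6378137 × -2.125587627 = -13557289.089 m.
y = R·ln tan(π/4 + φ/2) = 6378137 × 0.685448455 = 4371884.149 m.

x -13557290 m, y 4371880 m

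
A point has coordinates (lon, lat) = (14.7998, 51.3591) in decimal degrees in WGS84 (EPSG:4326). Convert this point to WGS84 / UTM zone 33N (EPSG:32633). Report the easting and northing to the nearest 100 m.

Zone 33 central meridian λ₀ = 6×33 − 183 = 15°; Δλ = -0.2002°.
Transverse Mercator on WGS84 with k₀ = 0.9996 gives E = 486060.768 m, N = 5689778.419 m.

E 486100 m, N 5689800 m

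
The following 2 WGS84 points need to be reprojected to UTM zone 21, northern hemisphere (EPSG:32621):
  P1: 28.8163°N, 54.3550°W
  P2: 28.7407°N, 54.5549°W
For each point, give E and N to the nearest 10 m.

UTM zone 21N: λ₀ = -57°, k₀ = 0.9996.
P1 (28.8163°, -54.3550°) → (758126.433, 3190506.623) m.
P2 (28.7407°, -54.5549°) → (738783.744, 3181708.844) m.

P1: E 758130 m, N 3190510 m; P2: E 738780 m, N 3181710 m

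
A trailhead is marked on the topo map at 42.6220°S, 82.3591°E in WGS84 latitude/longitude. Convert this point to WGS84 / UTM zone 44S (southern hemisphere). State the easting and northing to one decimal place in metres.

E 611455.5 m, N 5280264.8 m

Zone 44 central meridian λ₀ = 6×44 − 183 = 81°; Δλ = +1.3591°.
Transverse Mercator on WGS84 with k₀ = 0.9996 gives E = 611455.529 m, N = 5280264.842 m.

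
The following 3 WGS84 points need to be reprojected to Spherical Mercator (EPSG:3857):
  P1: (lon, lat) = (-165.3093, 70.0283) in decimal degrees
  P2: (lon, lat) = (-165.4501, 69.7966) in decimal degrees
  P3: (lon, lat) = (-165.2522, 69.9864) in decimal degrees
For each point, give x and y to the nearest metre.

Web Mercator: x = R·λ, y = R·ln tan(π/4+φ/2), R = 6378137 m.
P1 (70.0283°, -165.3093°) → (-18402147.099, 11077932.898) m.
P2 (69.7966°, -165.4501°) → (-18417820.884, 11002834.386) m.
P3 (69.9864°, -165.2522°) → (-18395790.756, 11064290.623) m.

P1: x -18402147 m, y 11077933 m; P2: x -18417821 m, y 11002834 m; P3: x -18395791 m, y 11064291 m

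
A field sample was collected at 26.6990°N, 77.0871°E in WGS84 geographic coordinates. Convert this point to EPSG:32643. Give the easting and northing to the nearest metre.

E 707648 m, N 2954797 m

Zone 43 central meridian λ₀ = 6×43 − 183 = 75°; Δλ = +2.0871°.
Transverse Mercator on WGS84 with k₀ = 0.9996 gives E = 707648.071 m, N = 2954797.182 m.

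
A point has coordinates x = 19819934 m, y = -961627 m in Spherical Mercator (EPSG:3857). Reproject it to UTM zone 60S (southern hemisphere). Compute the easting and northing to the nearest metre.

E 615042 m, N 9048561 m

Web Mercator inverse (R = 6378137 m) → φ = -8.60589981°, λ = 178.04549642°.
UTM 60S forward: E = 615042.490 m, N = 9048560.909 m.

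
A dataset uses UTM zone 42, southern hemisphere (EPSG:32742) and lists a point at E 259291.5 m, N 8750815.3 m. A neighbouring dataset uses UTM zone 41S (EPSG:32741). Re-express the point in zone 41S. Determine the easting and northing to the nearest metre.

UTM 42S → geographic: φ = -11.29209996°, λ = 66.79490044°.
UTM 41S (λ₀ = 63°) forward: E = 914437.718 m, N = 8749032.234 m.

E 914438 m, N 8749032 m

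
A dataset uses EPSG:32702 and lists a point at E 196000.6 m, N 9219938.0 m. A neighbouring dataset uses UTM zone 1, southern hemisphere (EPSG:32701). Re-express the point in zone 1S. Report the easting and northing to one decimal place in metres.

E 858939.3 m, N 9219584.6 m

UTM 2S → geographic: φ = -7.04900020°, λ = -173.75160043°.
UTM 1S (λ₀ = -177°) forward: E = 858939.317 m, N = 9219584.649 m.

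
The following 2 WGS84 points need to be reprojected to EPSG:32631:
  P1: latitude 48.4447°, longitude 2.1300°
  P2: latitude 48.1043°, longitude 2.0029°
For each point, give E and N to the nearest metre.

UTM zone 31N: λ₀ = 3°, k₀ = 0.9996.
P1 (48.4447°, 2.1300°) → (435661.909, 5366094.245) m.
P2 (48.1043°, 2.0029°) → (425771.271, 5328373.640) m.

P1: E 435662 m, N 5366094 m; P2: E 425771 m, N 5328374 m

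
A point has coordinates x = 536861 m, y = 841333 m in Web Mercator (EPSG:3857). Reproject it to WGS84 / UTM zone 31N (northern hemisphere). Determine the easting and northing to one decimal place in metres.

Web Mercator inverse (R = 6378137 m) → φ = 7.53600016°, λ = 4.82270442°.
UTM 31N forward: E = 701114.083 m, N = 833422.160 m.

E 701114.1 m, N 833422.2 m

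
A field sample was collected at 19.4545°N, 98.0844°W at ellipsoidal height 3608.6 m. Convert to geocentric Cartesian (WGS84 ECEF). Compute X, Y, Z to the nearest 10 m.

WGS84: a = 6378137 m, e² = 0.006694380; N(φ) = a/√(1−e²sin²φ) = 6380506.498 m.
X = (N+h)·cosφ·cosλ = -846549.533 m; Y = (N+h)·cosφ·sinλ = -5959799.107 m; Z = (N(1−e²)+h)·sinφ = 2112055.657 m.

X -846550 m, Y -5959800 m, Z 2112060 m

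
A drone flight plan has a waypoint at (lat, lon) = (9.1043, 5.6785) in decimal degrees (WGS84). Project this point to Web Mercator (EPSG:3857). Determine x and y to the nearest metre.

Web Mercator is spherical with R = a = 6378137 m.
x = R·λ = 6378137 × 0.099108522 = 632127.728 m.
y = R·ln tan(π/4 + φ/2) = 6378137 × 0.159572947 = 1017778.115 m.

x 632128 m, y 1017778 m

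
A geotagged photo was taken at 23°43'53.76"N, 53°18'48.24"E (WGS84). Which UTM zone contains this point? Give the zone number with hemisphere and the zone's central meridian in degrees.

UTM zone = ⌊(λ + 180)/6⌋ + 1; 53.3134° ∈ [48°, 54°) → zone 39.
Hemisphere: N (φ ≥ 0).
Central meridian λ₀ = 6×39 − 183 = 51°.

Zone 39N, central meridian 51°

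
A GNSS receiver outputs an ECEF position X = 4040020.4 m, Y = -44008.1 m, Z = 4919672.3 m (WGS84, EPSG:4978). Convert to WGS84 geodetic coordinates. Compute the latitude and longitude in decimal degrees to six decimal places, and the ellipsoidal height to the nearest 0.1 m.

λ = atan2(Y, X) = -0.62410048°; p = √(X²+Y²) = 4040260.1 m.
Bowring's method on WGS84 (a = 6378137 m, b = 6356752.314 m) gives φ = 50.79420014°, h = 732.451 m.

lat 50.794200°, lon -0.624100°, h 732.5 m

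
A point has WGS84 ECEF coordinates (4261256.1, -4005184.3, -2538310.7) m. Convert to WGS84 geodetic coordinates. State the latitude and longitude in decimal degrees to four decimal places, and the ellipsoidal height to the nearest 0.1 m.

lat -23.6038°, lon -43.2257°, h 440.1 m

λ = atan2(Y, X) = -43.22570025°; p = √(X²+Y²) = 5848059.9 m.
Bowring's method on WGS84 (a = 6378137 m, b = 6356752.314 m) gives φ = -23.60379992°, h = 440.094 m.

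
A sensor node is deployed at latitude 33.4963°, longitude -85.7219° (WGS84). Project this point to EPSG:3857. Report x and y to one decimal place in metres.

x -9542518.3 m, y 3961366.3 m

Web Mercator is spherical with R = a = 6378137 m.
x = R·λ = 6378137 × -1.496129396 = -9542518.258 m.
y = R·ln tan(π/4 + φ/2) = 6378137 × 0.621085169 = 3961366.297 m.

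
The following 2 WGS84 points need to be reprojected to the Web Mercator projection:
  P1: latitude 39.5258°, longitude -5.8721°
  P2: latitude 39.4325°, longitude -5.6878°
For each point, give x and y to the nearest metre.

P1: x -653679 m, y 4797270 m; P2: x -633163 m, y 4783814 m

Web Mercator: x = R·λ, y = R·ln tan(π/4+φ/2), R = 6378137 m.
P1 (39.5258°, -5.8721°) → (-653679.182, 4797270.223) m.
P2 (39.4325°, -5.6878°) → (-633163.000, 4783814.201) m.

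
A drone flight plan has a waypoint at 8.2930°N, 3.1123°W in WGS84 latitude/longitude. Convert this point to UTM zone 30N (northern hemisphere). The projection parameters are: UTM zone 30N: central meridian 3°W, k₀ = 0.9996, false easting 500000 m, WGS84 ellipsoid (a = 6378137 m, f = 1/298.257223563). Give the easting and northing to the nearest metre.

Zone 30 central meridian λ₀ = 6×30 − 183 = -3°; Δλ = -0.1123°.
Transverse Mercator on WGS84 with k₀ = 0.9996 gives E = 487633.620 m, N = 916691.435 m.

E 487634 m, N 916691 m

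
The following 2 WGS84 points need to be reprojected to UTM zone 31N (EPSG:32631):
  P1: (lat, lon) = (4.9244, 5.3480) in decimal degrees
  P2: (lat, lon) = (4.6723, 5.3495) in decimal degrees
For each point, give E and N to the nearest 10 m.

P1: E 760390 m, N 544770 m; P2: E 760650 m, N 516880 m

UTM zone 31N: λ₀ = 3°, k₀ = 0.9996.
P1 (4.9244°, 5.3480°) → (760387.930, 544765.789) m.
P2 (4.6723°, 5.3495°) → (760650.091, 516876.518) m.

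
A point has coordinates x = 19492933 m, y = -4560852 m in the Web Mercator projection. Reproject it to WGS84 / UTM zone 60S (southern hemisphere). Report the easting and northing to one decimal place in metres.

E 333583.2 m, N 5807098.9 m

Web Mercator inverse (R = 6378137 m) → φ = -37.86840148°, λ = 175.10799646°.
UTM 60S forward: E = 333583.214 m, N = 5807098.934 m.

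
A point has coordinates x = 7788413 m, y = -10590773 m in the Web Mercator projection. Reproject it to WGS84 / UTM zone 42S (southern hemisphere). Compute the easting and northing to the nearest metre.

Web Mercator inverse (R = 6378137 m) → φ = -68.47879982°, λ = 69.96450437°.
UTM 42S forward: E = 539484.944 m, N = 2403443.049 m.

E 539485 m, N 2403443 m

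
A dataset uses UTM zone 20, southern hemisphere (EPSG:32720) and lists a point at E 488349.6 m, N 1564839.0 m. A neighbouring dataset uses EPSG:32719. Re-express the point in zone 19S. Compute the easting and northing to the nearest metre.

UTM 20S → geographic: φ = -75.99940021°, λ = -63.43140053°.
UTM 19S (λ₀ = -69°) forward: E = 650177.768 m, N = 1557794.204 m.

E 650178 m, N 1557794 m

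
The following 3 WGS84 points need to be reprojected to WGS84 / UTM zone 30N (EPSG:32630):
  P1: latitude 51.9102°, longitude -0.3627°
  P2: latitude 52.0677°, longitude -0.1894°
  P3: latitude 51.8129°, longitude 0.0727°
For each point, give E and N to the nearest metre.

UTM zone 30N: λ₀ = -3°, k₀ = 0.9996.
P1 (51.9102°, -0.3627°) → (681398.871, 5754337.302) m.
P2 (52.0677°, -0.1894°) → (692639.195, 5772296.054) m.
P3 (51.8129°, 0.0727°) → (711796.948, 5744694.476) m.

P1: E 681399 m, N 5754337 m; P2: E 692639 m, N 5772296 m; P3: E 711797 m, N 5744694 m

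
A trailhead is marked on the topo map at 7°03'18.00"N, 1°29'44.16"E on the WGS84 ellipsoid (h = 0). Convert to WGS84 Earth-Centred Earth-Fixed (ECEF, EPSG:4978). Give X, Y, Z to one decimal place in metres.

WGS84: a = 6378137 m, e² = 0.006694380; N(φ) = a/√(1−e²sin²φ) = 6378459.077 m.
X = (N+h)·cosφ·cosλ = 6328009.419 m; Y = (N+h)·cosφ·sinλ = 165218.470 m; Z = (N(1−e²)+h)·sinφ = 778171.022 m.

X 6328009.4 m, Y 165218.5 m, Z 778171.0 m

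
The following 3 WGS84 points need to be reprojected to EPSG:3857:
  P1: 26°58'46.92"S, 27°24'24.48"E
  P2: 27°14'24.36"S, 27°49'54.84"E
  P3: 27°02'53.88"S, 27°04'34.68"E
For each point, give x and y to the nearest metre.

Web Mercator: x = R·λ, y = R·ln tan(π/4+φ/2), R = 6378137 m.
P1 (-26.9797°, 27.4068°) → (3050911.020, -3120935.761) m.
P2 (-27.2401°, 27.8319°) → (3098232.936, -3153501.230) m.
P3 (-27.0483°, 27.0763°) → (3014119.929, -3129507.493) m.

P1: x 3050911 m, y -3120936 m; P2: x 3098233 m, y -3153501 m; P3: x 3014120 m, y -3129507 m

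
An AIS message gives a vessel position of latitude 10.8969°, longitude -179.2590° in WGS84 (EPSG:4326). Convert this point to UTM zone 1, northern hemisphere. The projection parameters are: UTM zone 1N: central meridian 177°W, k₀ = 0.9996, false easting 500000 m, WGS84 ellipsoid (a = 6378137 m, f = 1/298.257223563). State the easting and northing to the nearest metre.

Zone 1 central meridian λ₀ = 6×1 − 183 = -177°; Δλ = -2.2590°.
Transverse Mercator on WGS84 with k₀ = 0.9996 gives E = 253072.988 m, N = 1205500.230 m.

E 253073 m, N 1205500 m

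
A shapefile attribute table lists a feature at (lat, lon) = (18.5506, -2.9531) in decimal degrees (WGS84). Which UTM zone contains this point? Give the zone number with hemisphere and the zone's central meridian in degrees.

Zone 30N, central meridian -3°

UTM zone = ⌊(λ + 180)/6⌋ + 1; -2.9531° ∈ [-6°, 0°) → zone 30.
Hemisphere: N (φ ≥ 0).
Central meridian λ₀ = 6×30 − 183 = -3°.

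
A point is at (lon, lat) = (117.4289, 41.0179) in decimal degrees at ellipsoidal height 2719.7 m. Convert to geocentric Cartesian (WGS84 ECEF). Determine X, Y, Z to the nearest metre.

X -2220938 m, Y 4279339 m, Z 4165708 m

WGS84: a = 6378137 m, e² = 0.006694380; N(φ) = a/√(1−e²sin²φ) = 6387352.365 m.
X = (N+h)·cosφ·cosλ = -2220937.790 m; Y = (N+h)·cosφ·sinλ = 4279338.932 m; Z = (N(1−e²)+h)·sinφ = 4165708.185 m.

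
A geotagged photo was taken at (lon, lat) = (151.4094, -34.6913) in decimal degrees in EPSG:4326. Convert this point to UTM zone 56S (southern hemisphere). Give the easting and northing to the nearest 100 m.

Zone 56 central meridian λ₀ = 6×56 − 183 = 153°; Δλ = -1.5906°.
Transverse Mercator on WGS84 with k₀ = 0.9996 gives E = 354305.478 m, N = 6160038.528 m.

E 354300 m, N 6160000 m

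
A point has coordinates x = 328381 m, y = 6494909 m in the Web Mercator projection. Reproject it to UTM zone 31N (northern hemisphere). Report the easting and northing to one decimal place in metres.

E 496430.1 m, N 5569764.4 m

Web Mercator inverse (R = 6378137 m) → φ = 50.28000080°, λ = 2.94989671°.
UTM 31N forward: E = 496430.142 m, N = 5569764.428 m.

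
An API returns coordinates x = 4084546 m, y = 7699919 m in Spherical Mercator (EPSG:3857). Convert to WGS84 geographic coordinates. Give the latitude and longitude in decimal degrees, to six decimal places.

lat 56.704301°, lon 36.692101°

R = 6378137 m. λ = x/R = 36.69210100°.
φ = 2·arctan(exp(y/R)) − 90° = 2·arctan(3.34423) − 90° = 56.70430105°.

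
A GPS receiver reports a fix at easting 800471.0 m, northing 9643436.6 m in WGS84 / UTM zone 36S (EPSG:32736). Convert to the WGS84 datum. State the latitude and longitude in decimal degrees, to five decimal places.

Zone 36S: λ₀ = 33°, k₀ = 0.9996, false easting 500000 m, false northing 10000000 m.
Meridian distance M = (N − FN)/k₀ = -356706.1 m.
Inverse transverse Mercator on WGS84 gives φ = -3.22229976°, λ = 35.70350026°.

lat -3.22230°, lon 35.70350°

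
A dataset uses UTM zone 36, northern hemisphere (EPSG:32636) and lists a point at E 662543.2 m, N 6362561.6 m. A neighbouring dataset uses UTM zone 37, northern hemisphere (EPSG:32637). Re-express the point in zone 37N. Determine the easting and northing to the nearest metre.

E 301819 m, N 6364135 m

UTM 36N → geographic: φ = 57.37680041°, λ = 35.70349940°.
UTM 37N (λ₀ = 39°) forward: E = 301818.635 m, N = 6364134.666 m.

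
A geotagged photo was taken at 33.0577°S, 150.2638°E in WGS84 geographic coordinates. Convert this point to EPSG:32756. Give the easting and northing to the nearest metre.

E 244522 m, N 6338987 m

Zone 56 central meridian λ₀ = 6×56 − 183 = 153°; Δλ = -2.7362°.
Transverse Mercator on WGS84 with k₀ = 0.9996 gives E = 244522.479 m, N = 6338987.276 m.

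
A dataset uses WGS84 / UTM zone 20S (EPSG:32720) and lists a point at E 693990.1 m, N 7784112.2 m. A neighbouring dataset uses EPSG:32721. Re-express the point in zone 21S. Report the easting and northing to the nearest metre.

UTM 20S → geographic: φ = -20.03009994°, λ = -61.14539960°.
UTM 21S (λ₀ = -57°) forward: E = 66160.327 m, N = 7779805.718 m.

E 66160 m, N 7779806 m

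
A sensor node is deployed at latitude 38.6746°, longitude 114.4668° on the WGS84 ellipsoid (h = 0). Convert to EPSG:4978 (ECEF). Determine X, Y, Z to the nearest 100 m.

WGS84: a = 6378137 m, e² = 0.006694380; N(φ) = a/√(1−e²sin²φ) = 6386490.011 m.
X = (N+h)·cosφ·cosλ = -2065023.171 m; Y = (N+h)·cosφ·sinλ = 4538246.681 m; Z = (N(1−e²)+h)·sinφ = 3964179.444 m.

X -2065000 m, Y 4538200 m, Z 3964200 m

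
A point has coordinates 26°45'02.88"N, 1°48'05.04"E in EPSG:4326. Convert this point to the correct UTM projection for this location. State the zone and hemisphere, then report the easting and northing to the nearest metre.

Zone 31N: E 380814 m, N 2959396 m

Longitude 1.8014° lies in the 6° band [0°, 6°), giving zone 31; latitude is north of the equator, so 31N.
Zone 31 central meridian λ₀ = 6×31 − 183 = 3°; Δλ = -1.1986°.
Transverse Mercator on WGS84 with k₀ = 0.9996 gives E = 380814.456 m, N = 2959395.723 m.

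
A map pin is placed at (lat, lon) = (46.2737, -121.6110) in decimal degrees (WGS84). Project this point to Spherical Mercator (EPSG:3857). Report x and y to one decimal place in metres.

x -13537674.6 m, y 5824318.8 m

Web Mercator is spherical with R = a = 6378137 m.
x = R·λ = 6378137 × -2.122512357 = -13537674.595 m.
y = R·ln tan(π/4 + φ/2) = 6378137 × 0.913169292 = 5824318.847 m.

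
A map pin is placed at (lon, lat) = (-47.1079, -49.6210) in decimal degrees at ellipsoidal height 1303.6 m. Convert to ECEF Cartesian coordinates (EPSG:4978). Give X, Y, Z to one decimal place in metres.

X 2818386.2 m, Y -3033783.5 m, Z -4836579.1 m

WGS84: a = 6378137 m, e² = 0.006694380; N(φ) = a/√(1−e²sin²φ) = 6390561.993 m.
X = (N+h)·cosφ·cosλ = 2818386.213 m; Y = (N+h)·cosφ·sinλ = -3033783.528 m; Z = (N(1−e²)+h)·sinφ = -4836579.139 m.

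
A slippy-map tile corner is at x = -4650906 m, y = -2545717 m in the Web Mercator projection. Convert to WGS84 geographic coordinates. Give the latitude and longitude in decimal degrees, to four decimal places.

R = 6378137 m. λ = x/R = -41.77979945°.
φ = 2·arctan(exp(y/R)) − 90° = 2·arctan(0.67090) − 90° = -22.28449746°.

lat -22.2845°, lon -41.7798°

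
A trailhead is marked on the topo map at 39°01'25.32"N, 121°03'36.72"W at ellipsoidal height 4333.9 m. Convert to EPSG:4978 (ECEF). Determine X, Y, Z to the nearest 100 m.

X -2561700 m, Y -4253200 m, Z 3997100 m

WGS84: a = 6378137 m, e² = 0.006694380; N(φ) = a/√(1−e²sin²φ) = 6386617.605 m.
X = (N+h)·cosφ·cosλ = -2561653.829 m; Y = (N+h)·cosφ·sinλ = -4253179.131 m; Z = (N(1−e²)+h)·sinφ = 3997090.212 m.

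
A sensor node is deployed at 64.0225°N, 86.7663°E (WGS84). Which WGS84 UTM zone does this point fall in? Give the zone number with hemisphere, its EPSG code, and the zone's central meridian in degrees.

UTM zone = ⌊(λ + 180)/6⌋ + 1; 86.7663° ∈ [84°, 90°) → zone 45.
Hemisphere: N (φ ≥ 0).
Central meridian λ₀ = 6×45 − 183 = 87°.
EPSG code: 32645.

Zone 45N (EPSG:32645), central meridian 87°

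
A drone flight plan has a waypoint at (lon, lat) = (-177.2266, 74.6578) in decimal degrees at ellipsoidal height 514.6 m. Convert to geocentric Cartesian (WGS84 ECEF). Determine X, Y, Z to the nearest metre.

WGS84: a = 6378137 m, e² = 0.006694380; N(φ) = a/√(1−e²sin²φ) = 6398084.514 m.
X = (N+h)·cosφ·cosλ = -1690980.173 m; Y = (N+h)·cosφ·sinλ = -81915.817 m; Z = (N(1−e²)+h)·sinφ = 6129266.176 m.

X -1690980 m, Y -81916 m, Z 6129266 m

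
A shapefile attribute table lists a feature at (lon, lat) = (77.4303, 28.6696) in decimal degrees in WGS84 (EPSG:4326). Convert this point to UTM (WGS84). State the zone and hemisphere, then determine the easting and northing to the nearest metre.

Zone 43N: E 737499 m, N 3173798 m

Longitude 77.4303° lies in the 6° band [72°, 78°), giving zone 43; latitude is north of the equator, so 43N.
Zone 43 central meridian λ₀ = 6×43 − 183 = 75°; Δλ = +2.4303°.
Transverse Mercator on WGS84 with k₀ = 0.9996 gives E = 737498.585 m, N = 3173798.477 m.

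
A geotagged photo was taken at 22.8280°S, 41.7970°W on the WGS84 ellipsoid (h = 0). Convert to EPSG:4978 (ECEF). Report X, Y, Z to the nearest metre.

WGS84: a = 6378137 m, e² = 0.006694380; N(φ) = a/√(1−e²sin²φ) = 6381352.807 m.
X = (N+h)·cosφ·cosλ = 4384740.862 m; Y = (N+h)·cosφ·sinλ = -3919997.697 m; Z = (N(1−e²)+h)·sinφ = -2459174.627 m.

X 4384741 m, Y -3919998 m, Z -2459175 m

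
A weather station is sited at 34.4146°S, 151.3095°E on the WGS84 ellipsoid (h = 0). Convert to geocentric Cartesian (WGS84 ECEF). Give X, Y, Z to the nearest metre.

WGS84: a = 6378137 m, e² = 0.006694380; N(φ) = a/√(1−e²sin²φ) = 6384967.315 m.
X = (N+h)·cosφ·cosλ = -4620701.983 m; Y = (N+h)·cosφ·sinλ = 2528764.749 m; Z = (N(1−e²)+h)·sinφ = -3584480.602 m.

X -4620702 m, Y 2528765 m, Z -3584481 m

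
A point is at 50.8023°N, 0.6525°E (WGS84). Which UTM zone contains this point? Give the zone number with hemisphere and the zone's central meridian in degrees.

Zone 31N, central meridian 3°

UTM zone = ⌊(λ + 180)/6⌋ + 1; 0.6525° ∈ [0°, 6°) → zone 31.
Hemisphere: N (φ ≥ 0).
Central meridian λ₀ = 6×31 − 183 = 3°.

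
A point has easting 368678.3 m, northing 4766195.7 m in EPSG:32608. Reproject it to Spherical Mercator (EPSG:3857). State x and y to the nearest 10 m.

Unproject from UTM 8N (λ₀ = -135°) → φ = 43.03709986°, λ = -136.61209943°.
Web Mercator (R = 6378137 m): x = -15207589.344 m, y = 5317620.530 m.

x -15207590 m, y 5317620 m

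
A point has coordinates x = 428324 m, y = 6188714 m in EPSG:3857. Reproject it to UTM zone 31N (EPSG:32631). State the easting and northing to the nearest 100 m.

E 562600 m, N 5371100 m

Web Mercator inverse (R = 6378137 m) → φ = 48.48970241°, λ = 3.84769996°.
UTM 31N forward: E = 562633.572 m, N = 5371077.919 m.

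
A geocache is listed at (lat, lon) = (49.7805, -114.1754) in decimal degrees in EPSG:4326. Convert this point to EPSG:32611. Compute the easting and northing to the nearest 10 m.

E 703340 m, N 5518050 m

Zone 11 central meridian λ₀ = 6×11 − 183 = -117°; Δλ = +2.8246°.
Transverse Mercator on WGS84 with k₀ = 0.9996 gives E = 703337.356 m, N = 5518054.718 m.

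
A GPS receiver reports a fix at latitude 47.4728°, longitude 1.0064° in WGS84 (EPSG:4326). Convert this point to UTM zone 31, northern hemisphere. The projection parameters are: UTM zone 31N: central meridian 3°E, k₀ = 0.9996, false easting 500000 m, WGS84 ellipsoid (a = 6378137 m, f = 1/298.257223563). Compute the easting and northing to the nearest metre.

E 349780 m, N 5259633 m

Zone 31 central meridian λ₀ = 6×31 − 183 = 3°; Δλ = -1.9936°.
Transverse Mercator on WGS84 with k₀ = 0.9996 gives E = 349780.192 m, N = 5259633.204 m.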